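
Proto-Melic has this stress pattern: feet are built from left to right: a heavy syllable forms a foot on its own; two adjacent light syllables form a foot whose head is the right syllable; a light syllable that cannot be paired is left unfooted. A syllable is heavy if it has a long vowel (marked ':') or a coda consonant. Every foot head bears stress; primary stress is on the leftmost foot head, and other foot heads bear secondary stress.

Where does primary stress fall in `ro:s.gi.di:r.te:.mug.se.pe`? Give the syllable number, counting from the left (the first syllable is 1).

1

Weights: 1 ro:s H, 2 gi L, 3 di:r H, 4 te: H, 5 mug H, 6 se L, 7 pe L.
Parse left to right (heavy = foot alone; LL = one foot; stranded L unfooted): (ˈro:s) gi (ˈdi:r) (ˈte:) (ˈmug) (se.ˈpe).
Foot heads: 1, 3, 4, 5, 7.
Primary stress on the leftmost head = syllable 1.
Primary stress: syllable 1 → ˈro:s.gi.di:r.te:.mug.se.pe.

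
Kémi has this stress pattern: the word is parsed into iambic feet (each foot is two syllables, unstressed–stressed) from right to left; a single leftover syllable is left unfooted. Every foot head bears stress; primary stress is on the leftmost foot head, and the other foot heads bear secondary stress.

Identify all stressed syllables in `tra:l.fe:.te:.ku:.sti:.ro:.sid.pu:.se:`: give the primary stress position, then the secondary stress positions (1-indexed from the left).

Parse right to left into iambic (σˈσ) feet: tra:l (fe:.ˈte:) (ku:.ˈsti:) (ro:.ˈsid) (pu:.ˈse:). Syllable 1 is left unfooted.
Foot heads (stressed positions): 3, 5, 7, 9.
End Rule Leftmost: primary stress on the leftmost head = syllable 3.
Secondary stress on 5, 7, 9: tra:l.fe:.ˈte:.ku:.ˌsti:.ro:.ˌsid.pu:.ˌse:.

primary 3, secondary 5, 7, 9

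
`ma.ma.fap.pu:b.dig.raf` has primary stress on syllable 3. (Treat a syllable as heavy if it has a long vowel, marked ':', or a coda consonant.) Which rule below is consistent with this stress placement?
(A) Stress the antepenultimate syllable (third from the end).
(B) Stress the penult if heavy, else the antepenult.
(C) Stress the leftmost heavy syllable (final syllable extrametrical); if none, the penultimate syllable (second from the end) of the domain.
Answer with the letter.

C

Rule A → syllable 4 (observed: 3).
Rule B → syllable 5 (observed: 3).
Rule C → syllable 3 ✓.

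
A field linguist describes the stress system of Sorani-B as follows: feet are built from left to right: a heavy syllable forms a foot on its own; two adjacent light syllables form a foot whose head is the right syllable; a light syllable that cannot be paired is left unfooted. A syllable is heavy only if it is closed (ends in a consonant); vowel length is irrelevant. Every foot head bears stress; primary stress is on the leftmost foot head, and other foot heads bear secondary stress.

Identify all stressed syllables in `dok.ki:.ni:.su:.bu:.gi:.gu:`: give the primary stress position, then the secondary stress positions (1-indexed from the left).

primary 1, secondary 3, 5, 7

Weights: 1 dok H, 2 ki: L, 3 ni: L, 4 su: L, 5 bu: L, 6 gi: L, 7 gu: L.
Parse left to right (heavy = foot alone; LL = one foot; stranded L unfooted): (ˈdok) (ki:.ˈni:) (su:.ˈbu:) (gi:.ˈgu:).
Foot heads: 1, 3, 5, 7.
Primary stress on the leftmost head = syllable 1.
Secondary stress on 3, 5, 7: ˈdok.ki:.ˌni:.su:.ˌbu:.gi:.ˌgu:.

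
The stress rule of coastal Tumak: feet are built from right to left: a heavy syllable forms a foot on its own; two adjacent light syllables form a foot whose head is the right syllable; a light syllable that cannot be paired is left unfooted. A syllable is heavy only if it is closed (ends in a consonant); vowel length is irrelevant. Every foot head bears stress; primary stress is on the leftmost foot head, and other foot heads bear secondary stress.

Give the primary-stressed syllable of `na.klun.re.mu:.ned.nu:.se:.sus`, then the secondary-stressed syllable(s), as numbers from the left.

Weights: 1 na L, 2 klun H, 3 re L, 4 mu: L, 5 ned H, 6 nu: L, 7 se: L, 8 sus H.
Parse right to left (heavy = foot alone; LL = one foot; stranded L unfooted): na (ˈklun) (re.ˈmu:) (ˈned) (nu:.ˈse:) (ˈsus).
Foot heads: 2, 4, 5, 7, 8.
Primary stress on the leftmost head = syllable 2.
Secondary stress on 4, 5, 7, 8: na.ˈklun.re.ˌmu:.ˌned.nu:.ˌse:.ˌsus.

primary 2, secondary 4, 5, 7, 8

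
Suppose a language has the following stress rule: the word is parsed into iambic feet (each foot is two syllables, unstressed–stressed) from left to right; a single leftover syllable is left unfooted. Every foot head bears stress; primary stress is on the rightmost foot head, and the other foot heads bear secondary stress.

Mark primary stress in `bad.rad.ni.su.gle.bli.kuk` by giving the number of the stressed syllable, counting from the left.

Parse left to right into iambic (σˈσ) feet: (bad.ˈrad) (ni.ˈsu) (gle.ˈbli) kuk. Syllable 7 is left unfooted.
Foot heads (stressed positions): 2, 4, 6.
End Rule Rightmost: primary stress on the rightmost head = syllable 6.
Primary stress: syllable 6 → bad.rad.ni.su.gle.ˈbli.kuk.

6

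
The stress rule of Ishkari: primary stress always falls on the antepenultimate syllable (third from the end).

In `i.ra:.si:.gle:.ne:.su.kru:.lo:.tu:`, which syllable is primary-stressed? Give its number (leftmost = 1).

7

The word has 9 syllables; the antepenultimate syllable (third from the end) is syllable 7 (kru:).
Primary stress: syllable 7 → i.ra:.si:.gle:.ne:.su.ˈkru:.lo:.tu:.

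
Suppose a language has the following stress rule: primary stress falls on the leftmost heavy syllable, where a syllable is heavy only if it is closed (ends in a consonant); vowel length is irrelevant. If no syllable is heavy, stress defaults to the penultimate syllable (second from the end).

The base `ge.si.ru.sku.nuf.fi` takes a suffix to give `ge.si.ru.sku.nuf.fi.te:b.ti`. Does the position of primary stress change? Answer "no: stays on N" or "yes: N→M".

Base `ge.si.ru.sku.nuf.fi` (6 syllables):
  Weights: 1 ge L, 2 si L, 3 ru L, 4 sku L, 5 nuf H, 6 fi L.
  Heavy syllables in the domain: 5. The leftmost is syllable 5 (nuf).
  → primary stress on syllable 5.
Suffixed `ge.si.ru.sku.nuf.fi.te:b.ti` (8 syllables):
  Weights: 1 ge L, 2 si L, 3 ru L, 4 sku L, 5 nuf H, 6 fi L, 7 te:b H, 8 ti L.
  Heavy syllables in the domain: 5, 7. The leftmost is syllable 5 (nuf).
  → primary stress on syllable 5.

no: stays on 5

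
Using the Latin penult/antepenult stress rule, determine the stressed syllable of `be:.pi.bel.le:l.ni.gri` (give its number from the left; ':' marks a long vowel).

4

Classical Latin: stress the penult if heavy (long vowel or closed), else the antepenult.
Weights: 4 le:l H, 5 ni L, 6 gri L.
The penult (syllable 5, ni) is light, so stress falls on the antepenult (syllable 4, le:l).
Stress on syllable 4: be:.pi.bel.ˈle:l.ni.gri.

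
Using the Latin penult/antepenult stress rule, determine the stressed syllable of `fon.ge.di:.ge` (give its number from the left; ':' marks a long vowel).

3

Classical Latin: stress the penult if heavy (long vowel or closed), else the antepenult.
Weights: 2 ge L, 3 di: H, 4 ge L.
The penult (syllable 3, di:) is heavy, so it takes stress.
Stress on syllable 3: fon.ge.ˈdi:.ge.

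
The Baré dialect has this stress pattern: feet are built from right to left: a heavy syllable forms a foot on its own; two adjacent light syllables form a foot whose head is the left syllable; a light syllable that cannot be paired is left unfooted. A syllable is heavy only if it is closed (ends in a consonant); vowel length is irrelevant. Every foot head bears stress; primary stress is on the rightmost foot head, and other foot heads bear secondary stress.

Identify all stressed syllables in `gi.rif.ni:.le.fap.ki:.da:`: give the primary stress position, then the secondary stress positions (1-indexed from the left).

primary 6, secondary 2, 3, 5

Weights: 1 gi L, 2 rif H, 3 ni: L, 4 le L, 5 fap H, 6 ki: L, 7 da: L.
Parse right to left (heavy = foot alone; LL = one foot; stranded L unfooted): gi (ˈrif) (ˈni:.le) (ˈfap) (ˈki:.da:).
Foot heads: 2, 3, 5, 6.
Primary stress on the rightmost head = syllable 6.
Secondary stress on 2, 3, 5: gi.ˌrif.ˌni:.le.ˌfap.ˈki:.da:.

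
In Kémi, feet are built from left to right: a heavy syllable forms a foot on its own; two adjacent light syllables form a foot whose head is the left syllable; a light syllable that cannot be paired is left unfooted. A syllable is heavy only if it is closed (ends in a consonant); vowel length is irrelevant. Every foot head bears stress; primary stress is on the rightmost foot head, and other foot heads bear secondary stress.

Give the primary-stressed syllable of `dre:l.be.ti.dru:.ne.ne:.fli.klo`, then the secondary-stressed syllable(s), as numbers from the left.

Weights: 1 dre:l H, 2 be L, 3 ti L, 4 dru: L, 5 ne L, 6 ne: L, 7 fli L, 8 klo L.
Parse left to right (heavy = foot alone; LL = one foot; stranded L unfooted): (ˈdre:l) (ˈbe.ti) (ˈdru:.ne) (ˈne:.fli) klo.
Foot heads: 1, 2, 4, 6.
Primary stress on the rightmost head = syllable 6.
Secondary stress on 1, 2, 4: ˌdre:l.ˌbe.ti.ˌdru:.ne.ˈne:.fli.klo.

primary 6, secondary 1, 2, 4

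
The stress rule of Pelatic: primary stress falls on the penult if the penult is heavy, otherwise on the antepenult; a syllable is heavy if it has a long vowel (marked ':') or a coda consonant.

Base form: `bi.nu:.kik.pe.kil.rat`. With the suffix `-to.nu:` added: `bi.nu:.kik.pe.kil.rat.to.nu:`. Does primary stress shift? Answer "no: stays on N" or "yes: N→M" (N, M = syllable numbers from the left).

yes: 5→6

Base `bi.nu:.kik.pe.kil.rat` (6 syllables):
  Weights: 4 pe L, 5 kil H, 6 rat H.
  The penult (syllable 5, kil) is heavy, so it takes stress.
  → primary stress on syllable 5.
Suffixed `bi.nu:.kik.pe.kil.rat.to.nu:` (8 syllables):
  Weights: 6 rat H, 7 to L, 8 nu: H.
  The penult (syllable 7, to) is light, so stress falls on the antepenult (syllable 6, rat).
  → primary stress on syllable 6.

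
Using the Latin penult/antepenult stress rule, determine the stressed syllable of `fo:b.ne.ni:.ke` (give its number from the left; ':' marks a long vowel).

Classical Latin: stress the penult if heavy (long vowel or closed), else the antepenult.
Weights: 2 ne L, 3 ni: H, 4 ke L.
The penult (syllable 3, ni:) is heavy, so it takes stress.
Stress on syllable 3: fo:b.ne.ˈni:.ke.

3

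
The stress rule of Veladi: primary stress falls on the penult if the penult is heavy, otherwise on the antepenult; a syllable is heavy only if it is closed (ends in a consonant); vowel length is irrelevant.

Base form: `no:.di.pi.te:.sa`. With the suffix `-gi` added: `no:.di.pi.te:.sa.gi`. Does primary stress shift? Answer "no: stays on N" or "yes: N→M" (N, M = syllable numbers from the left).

yes: 3→4

Base `no:.di.pi.te:.sa` (5 syllables):
  Weights: 3 pi L, 4 te: L, 5 sa L.
  The penult (syllable 4, te:) is light, so stress falls on the antepenult (syllable 3, pi).
  → primary stress on syllable 3.
Suffixed `no:.di.pi.te:.sa.gi` (6 syllables):
  Weights: 4 te: L, 5 sa L, 6 gi L.
  The penult (syllable 5, sa) is light, so stress falls on the antepenult (syllable 4, te:).
  → primary stress on syllable 4.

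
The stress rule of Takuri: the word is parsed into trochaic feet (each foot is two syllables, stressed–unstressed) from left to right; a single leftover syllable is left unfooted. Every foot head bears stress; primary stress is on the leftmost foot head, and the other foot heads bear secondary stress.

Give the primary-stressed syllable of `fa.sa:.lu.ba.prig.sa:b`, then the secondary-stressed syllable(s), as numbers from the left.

Parse left to right into trochaic (ˈσσ) feet: (ˈfa.sa:) (ˈlu.ba) (ˈprig.sa:b).
Foot heads (stressed positions): 1, 3, 5.
End Rule Leftmost: primary stress on the leftmost head = syllable 1.
Secondary stress on 3, 5: ˈfa.sa:.ˌlu.ba.ˌprig.sa:b.

primary 1, secondary 3, 5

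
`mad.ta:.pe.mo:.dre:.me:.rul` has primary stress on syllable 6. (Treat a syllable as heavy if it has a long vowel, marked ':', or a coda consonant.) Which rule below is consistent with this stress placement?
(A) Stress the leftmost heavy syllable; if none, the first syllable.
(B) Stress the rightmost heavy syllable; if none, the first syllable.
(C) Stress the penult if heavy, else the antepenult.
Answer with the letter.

C

Rule A → syllable 1 (observed: 6).
Rule B → syllable 7 (observed: 6).
Rule C → syllable 6 ✓.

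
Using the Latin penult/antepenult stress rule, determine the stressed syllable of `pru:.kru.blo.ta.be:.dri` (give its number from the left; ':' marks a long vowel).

Classical Latin: stress the penult if heavy (long vowel or closed), else the antepenult.
Weights: 4 ta L, 5 be: H, 6 dri L.
The penult (syllable 5, be:) is heavy, so it takes stress.
Stress on syllable 5: pru:.kru.blo.ta.ˈbe:.dri.

5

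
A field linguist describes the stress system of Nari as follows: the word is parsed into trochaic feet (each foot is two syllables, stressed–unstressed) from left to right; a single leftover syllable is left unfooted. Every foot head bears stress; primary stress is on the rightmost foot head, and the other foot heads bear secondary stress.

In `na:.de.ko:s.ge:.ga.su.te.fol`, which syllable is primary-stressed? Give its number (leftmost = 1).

7

Parse left to right into trochaic (ˈσσ) feet: (ˈna:.de) (ˈko:s.ge:) (ˈga.su) (ˈte.fol).
Foot heads (stressed positions): 1, 3, 5, 7.
End Rule Rightmost: primary stress on the rightmost head = syllable 7.
Primary stress: syllable 7 → na:.de.ko:s.ge:.ga.su.ˈte.fol.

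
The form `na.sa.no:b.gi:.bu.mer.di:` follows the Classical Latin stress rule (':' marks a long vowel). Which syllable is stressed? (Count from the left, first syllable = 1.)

6

Classical Latin: stress the penult if heavy (long vowel or closed), else the antepenult.
Weights: 5 bu L, 6 mer H, 7 di: H.
The penult (syllable 6, mer) is heavy, so it takes stress.
Stress on syllable 6: na.sa.no:b.gi:.bu.ˈmer.di:.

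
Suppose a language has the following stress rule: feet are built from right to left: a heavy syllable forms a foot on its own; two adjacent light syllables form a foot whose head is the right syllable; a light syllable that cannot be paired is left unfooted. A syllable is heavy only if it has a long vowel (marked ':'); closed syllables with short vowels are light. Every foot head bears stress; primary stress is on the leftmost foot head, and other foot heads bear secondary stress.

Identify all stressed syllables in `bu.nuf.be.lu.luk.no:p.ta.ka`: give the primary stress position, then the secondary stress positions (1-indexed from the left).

primary 3, secondary 5, 6, 8

Weights: 1 bu L, 2 nuf L, 3 be L, 4 lu L, 5 luk L, 6 no:p H, 7 ta L, 8 ka L.
Parse right to left (heavy = foot alone; LL = one foot; stranded L unfooted): bu (nuf.ˈbe) (lu.ˈluk) (ˈno:p) (ta.ˈka).
Foot heads: 3, 5, 6, 8.
Primary stress on the leftmost head = syllable 3.
Secondary stress on 5, 6, 8: bu.nuf.ˈbe.lu.ˌluk.ˌno:p.ta.ˌka.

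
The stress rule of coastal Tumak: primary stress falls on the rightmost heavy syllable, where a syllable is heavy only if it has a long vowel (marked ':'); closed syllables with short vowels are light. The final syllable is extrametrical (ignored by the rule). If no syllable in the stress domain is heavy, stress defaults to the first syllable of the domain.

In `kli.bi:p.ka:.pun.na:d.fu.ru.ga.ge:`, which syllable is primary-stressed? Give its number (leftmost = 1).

The final syllable (9, ge:) is extrametrical; the stress domain is syllables 1–8.
Weights: 1 kli L, 2 bi:p H, 3 ka: H, 4 pun L, 5 na:d H, 6 fu L, 7 ru L, 8 ga L.
Heavy syllables in the domain: 2, 3, 5. The rightmost is syllable 5 (na:d).
Primary stress: syllable 5 → kli.bi:p.ka:.pun.ˈna:d.fu.ru.ga.ge:.

5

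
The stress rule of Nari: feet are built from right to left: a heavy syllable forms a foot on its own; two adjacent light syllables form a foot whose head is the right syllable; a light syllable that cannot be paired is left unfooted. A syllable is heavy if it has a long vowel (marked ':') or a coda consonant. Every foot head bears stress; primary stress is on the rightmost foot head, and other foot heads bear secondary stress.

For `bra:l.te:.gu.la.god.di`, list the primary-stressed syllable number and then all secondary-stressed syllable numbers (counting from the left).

primary 5, secondary 1, 2, 4

Weights: 1 bra:l H, 2 te: H, 3 gu L, 4 la L, 5 god H, 6 di L.
Parse right to left (heavy = foot alone; LL = one foot; stranded L unfooted): (ˈbra:l) (ˈte:) (gu.ˈla) (ˈgod) di.
Foot heads: 1, 2, 4, 5.
Primary stress on the rightmost head = syllable 5.
Secondary stress on 1, 2, 4: ˌbra:l.ˌte:.gu.ˌla.ˈgod.di.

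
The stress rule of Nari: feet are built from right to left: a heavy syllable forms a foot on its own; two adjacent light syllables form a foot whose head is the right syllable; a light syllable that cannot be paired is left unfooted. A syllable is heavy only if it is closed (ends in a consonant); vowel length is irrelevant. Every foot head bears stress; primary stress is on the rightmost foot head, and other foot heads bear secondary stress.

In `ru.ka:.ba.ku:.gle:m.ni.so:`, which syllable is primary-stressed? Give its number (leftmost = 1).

Weights: 1 ru L, 2 ka: L, 3 ba L, 4 ku: L, 5 gle:m H, 6 ni L, 7 so: L.
Parse right to left (heavy = foot alone; LL = one foot; stranded L unfooted): (ru.ˈka:) (ba.ˈku:) (ˈgle:m) (ni.ˈso:).
Foot heads: 2, 4, 5, 7.
Primary stress on the rightmost head = syllable 7.
Primary stress: syllable 7 → ru.ka:.ba.ku:.gle:m.ni.ˈso:.

7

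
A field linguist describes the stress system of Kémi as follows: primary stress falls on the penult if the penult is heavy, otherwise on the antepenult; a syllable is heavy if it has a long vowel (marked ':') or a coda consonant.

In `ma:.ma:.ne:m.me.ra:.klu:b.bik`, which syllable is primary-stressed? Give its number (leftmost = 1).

Weights: 5 ra: H, 6 klu:b H, 7 bik H.
The penult (syllable 6, klu:b) is heavy, so it takes stress.
Primary stress: syllable 6 → ma:.ma:.ne:m.me.ra:.ˈklu:b.bik.

6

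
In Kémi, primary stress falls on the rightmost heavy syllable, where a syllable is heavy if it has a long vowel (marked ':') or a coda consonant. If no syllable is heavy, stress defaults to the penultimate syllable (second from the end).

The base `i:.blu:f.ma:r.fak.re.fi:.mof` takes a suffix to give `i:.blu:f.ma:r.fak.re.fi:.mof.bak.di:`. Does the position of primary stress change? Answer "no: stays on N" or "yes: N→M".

yes: 7→9

Base `i:.blu:f.ma:r.fak.re.fi:.mof` (7 syllables):
  Weights: 1 i: H, 2 blu:f H, 3 ma:r H, 4 fak H, 5 re L, 6 fi: H, 7 mof H.
  Heavy syllables in the domain: 1, 2, 3, 4, 6, 7. The rightmost is syllable 7 (mof).
  → primary stress on syllable 7.
Suffixed `i:.blu:f.ma:r.fak.re.fi:.mof.bak.di:` (9 syllables):
  Weights: 1 i: H, 2 blu:f H, 3 ma:r H, 4 fak H, 5 re L, 6 fi: H, 7 mof H, 8 bak H, 9 di: H.
  Heavy syllables in the domain: 1, 2, 3, 4, 6, 7, 8, 9. The rightmost is syllable 9 (di:).
  → primary stress on syllable 9.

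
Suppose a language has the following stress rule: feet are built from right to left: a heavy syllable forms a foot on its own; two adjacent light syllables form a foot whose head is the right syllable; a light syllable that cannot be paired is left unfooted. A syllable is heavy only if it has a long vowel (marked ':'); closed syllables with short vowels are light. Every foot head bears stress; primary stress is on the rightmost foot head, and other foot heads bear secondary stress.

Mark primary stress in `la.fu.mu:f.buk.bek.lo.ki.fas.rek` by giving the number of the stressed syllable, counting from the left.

Weights: 1 la L, 2 fu L, 3 mu:f H, 4 buk L, 5 bek L, 6 lo L, 7 ki L, 8 fas L, 9 rek L.
Parse right to left (heavy = foot alone; LL = one foot; stranded L unfooted): (la.ˈfu) (ˈmu:f) (buk.ˈbek) (lo.ˈki) (fas.ˈrek).
Foot heads: 2, 3, 5, 7, 9.
Primary stress on the rightmost head = syllable 9.
Primary stress: syllable 9 → la.fu.mu:f.buk.bek.lo.ki.fas.ˈrek.

9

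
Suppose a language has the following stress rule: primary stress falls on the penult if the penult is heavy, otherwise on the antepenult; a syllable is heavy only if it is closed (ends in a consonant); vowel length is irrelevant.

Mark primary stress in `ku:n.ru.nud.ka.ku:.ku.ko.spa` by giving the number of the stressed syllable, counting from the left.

6

Weights: 6 ku L, 7 ko L, 8 spa L.
The penult (syllable 7, ko) is light, so stress falls on the antepenult (syllable 6, ku).
Primary stress: syllable 6 → ku:n.ru.nud.ka.ku:.ˈku.ko.spa.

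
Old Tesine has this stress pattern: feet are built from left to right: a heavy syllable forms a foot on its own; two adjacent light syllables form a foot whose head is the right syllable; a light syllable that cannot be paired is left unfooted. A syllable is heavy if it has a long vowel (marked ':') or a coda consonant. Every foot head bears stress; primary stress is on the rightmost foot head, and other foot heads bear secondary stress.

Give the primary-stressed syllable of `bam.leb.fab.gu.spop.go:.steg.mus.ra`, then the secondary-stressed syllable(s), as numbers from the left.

primary 8, secondary 1, 2, 3, 5, 6, 7

Weights: 1 bam H, 2 leb H, 3 fab H, 4 gu L, 5 spop H, 6 go: H, 7 steg H, 8 mus H, 9 ra L.
Parse left to right (heavy = foot alone; LL = one foot; stranded L unfooted): (ˈbam) (ˈleb) (ˈfab) gu (ˈspop) (ˈgo:) (ˈsteg) (ˈmus) ra.
Foot heads: 1, 2, 3, 5, 6, 7, 8.
Primary stress on the rightmost head = syllable 8.
Secondary stress on 1, 2, 3, 5, 6, 7: ˌbam.ˌleb.ˌfab.gu.ˌspop.ˌgo:.ˌsteg.ˈmus.ra.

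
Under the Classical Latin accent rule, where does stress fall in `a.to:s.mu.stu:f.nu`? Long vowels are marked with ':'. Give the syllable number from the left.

Classical Latin: stress the penult if heavy (long vowel or closed), else the antepenult.
Weights: 3 mu L, 4 stu:f H, 5 nu L.
The penult (syllable 4, stu:f) is heavy, so it takes stress.
Stress on syllable 4: a.to:s.mu.ˈstu:f.nu.

4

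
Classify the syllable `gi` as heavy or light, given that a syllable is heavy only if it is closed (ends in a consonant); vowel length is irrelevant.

light

`gi`: short vowel, open (no coda). Open (no coda) → light.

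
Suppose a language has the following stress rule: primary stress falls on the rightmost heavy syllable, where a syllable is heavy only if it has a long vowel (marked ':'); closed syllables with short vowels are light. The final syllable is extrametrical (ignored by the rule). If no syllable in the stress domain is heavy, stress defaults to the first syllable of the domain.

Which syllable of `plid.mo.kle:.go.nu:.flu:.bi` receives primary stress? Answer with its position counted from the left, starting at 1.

6

The final syllable (7, bi) is extrametrical; the stress domain is syllables 1–6.
Weights: 1 plid L, 2 mo L, 3 kle: H, 4 go L, 5 nu: H, 6 flu: H.
Heavy syllables in the domain: 3, 5, 6. The rightmost is syllable 6 (flu:).
Primary stress: syllable 6 → plid.mo.kle:.go.nu:.ˈflu:.bi.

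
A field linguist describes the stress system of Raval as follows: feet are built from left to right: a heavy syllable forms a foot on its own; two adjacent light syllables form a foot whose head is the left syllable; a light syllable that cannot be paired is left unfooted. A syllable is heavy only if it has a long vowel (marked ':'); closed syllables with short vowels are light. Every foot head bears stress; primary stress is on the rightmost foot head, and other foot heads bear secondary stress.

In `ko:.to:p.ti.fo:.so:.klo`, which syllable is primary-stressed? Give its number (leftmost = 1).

5

Weights: 1 ko: H, 2 to:p H, 3 ti L, 4 fo: H, 5 so: H, 6 klo L.
Parse left to right (heavy = foot alone; LL = one foot; stranded L unfooted): (ˈko:) (ˈto:p) ti (ˈfo:) (ˈso:) klo.
Foot heads: 1, 2, 4, 5.
Primary stress on the rightmost head = syllable 5.
Primary stress: syllable 5 → ko:.to:p.ti.fo:.ˈso:.klo.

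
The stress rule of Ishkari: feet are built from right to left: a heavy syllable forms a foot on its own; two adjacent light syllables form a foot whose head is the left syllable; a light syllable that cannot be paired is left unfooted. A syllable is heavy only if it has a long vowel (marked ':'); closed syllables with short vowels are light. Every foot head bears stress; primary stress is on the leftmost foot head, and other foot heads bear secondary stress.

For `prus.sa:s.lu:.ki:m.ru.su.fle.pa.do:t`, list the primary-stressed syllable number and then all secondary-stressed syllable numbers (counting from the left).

Weights: 1 prus L, 2 sa:s H, 3 lu: H, 4 ki:m H, 5 ru L, 6 su L, 7 fle L, 8 pa L, 9 do:t H.
Parse right to left (heavy = foot alone; LL = one foot; stranded L unfooted): prus (ˈsa:s) (ˈlu:) (ˈki:m) (ˈru.su) (ˈfle.pa) (ˈdo:t).
Foot heads: 2, 3, 4, 5, 7, 9.
Primary stress on the leftmost head = syllable 2.
Secondary stress on 3, 4, 5, 7, 9: prus.ˈsa:s.ˌlu:.ˌki:m.ˌru.su.ˌfle.pa.ˌdo:t.

primary 2, secondary 3, 4, 5, 7, 9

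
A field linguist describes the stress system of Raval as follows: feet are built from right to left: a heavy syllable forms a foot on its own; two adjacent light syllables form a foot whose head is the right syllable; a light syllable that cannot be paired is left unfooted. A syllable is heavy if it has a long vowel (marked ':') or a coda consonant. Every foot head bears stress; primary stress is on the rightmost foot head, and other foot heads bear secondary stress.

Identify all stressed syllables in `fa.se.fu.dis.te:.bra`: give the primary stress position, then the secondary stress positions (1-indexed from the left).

Weights: 1 fa L, 2 se L, 3 fu L, 4 dis H, 5 te: H, 6 bra L.
Parse right to left (heavy = foot alone; LL = one foot; stranded L unfooted): fa (se.ˈfu) (ˈdis) (ˈte:) bra.
Foot heads: 3, 4, 5.
Primary stress on the rightmost head = syllable 5.
Secondary stress on 3, 4: fa.se.ˌfu.ˌdis.ˈte:.bra.

primary 5, secondary 3, 4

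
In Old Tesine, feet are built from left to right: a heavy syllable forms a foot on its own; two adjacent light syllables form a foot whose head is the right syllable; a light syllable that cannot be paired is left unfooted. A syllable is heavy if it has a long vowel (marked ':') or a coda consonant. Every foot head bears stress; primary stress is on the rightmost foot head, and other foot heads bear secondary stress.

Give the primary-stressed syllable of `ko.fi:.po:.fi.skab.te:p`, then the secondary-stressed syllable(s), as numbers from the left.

Weights: 1 ko L, 2 fi: H, 3 po: H, 4 fi L, 5 skab H, 6 te:p H.
Parse left to right (heavy = foot alone; LL = one foot; stranded L unfooted): ko (ˈfi:) (ˈpo:) fi (ˈskab) (ˈte:p).
Foot heads: 2, 3, 5, 6.
Primary stress on the rightmost head = syllable 6.
Secondary stress on 2, 3, 5: ko.ˌfi:.ˌpo:.fi.ˌskab.ˈte:p.

primary 6, secondary 2, 3, 5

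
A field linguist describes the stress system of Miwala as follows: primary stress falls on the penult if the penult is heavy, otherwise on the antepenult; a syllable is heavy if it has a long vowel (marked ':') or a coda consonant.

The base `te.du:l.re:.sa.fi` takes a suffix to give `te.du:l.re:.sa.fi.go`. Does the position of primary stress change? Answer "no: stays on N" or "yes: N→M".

yes: 3→4

Base `te.du:l.re:.sa.fi` (5 syllables):
  Weights: 3 re: H, 4 sa L, 5 fi L.
  The penult (syllable 4, sa) is light, so stress falls on the antepenult (syllable 3, re:).
  → primary stress on syllable 3.
Suffixed `te.du:l.re:.sa.fi.go` (6 syllables):
  Weights: 4 sa L, 5 fi L, 6 go L.
  The penult (syllable 5, fi) is light, so stress falls on the antepenult (syllable 4, sa).
  → primary stress on syllable 4.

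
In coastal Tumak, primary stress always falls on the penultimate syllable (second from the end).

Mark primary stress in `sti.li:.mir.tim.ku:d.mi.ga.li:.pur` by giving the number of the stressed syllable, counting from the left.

8

The word has 9 syllables; the penultimate syllable (second from the end) is syllable 8 (li:).
Primary stress: syllable 8 → sti.li:.mir.tim.ku:d.mi.ga.ˈli:.pur.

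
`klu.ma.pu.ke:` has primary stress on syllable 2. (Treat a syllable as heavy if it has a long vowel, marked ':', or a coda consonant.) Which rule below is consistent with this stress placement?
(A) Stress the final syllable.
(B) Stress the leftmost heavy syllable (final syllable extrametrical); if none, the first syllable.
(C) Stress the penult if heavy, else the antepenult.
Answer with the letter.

Rule A → syllable 4 (observed: 2).
Rule B → syllable 1 (observed: 2).
Rule C → syllable 2 ✓.

C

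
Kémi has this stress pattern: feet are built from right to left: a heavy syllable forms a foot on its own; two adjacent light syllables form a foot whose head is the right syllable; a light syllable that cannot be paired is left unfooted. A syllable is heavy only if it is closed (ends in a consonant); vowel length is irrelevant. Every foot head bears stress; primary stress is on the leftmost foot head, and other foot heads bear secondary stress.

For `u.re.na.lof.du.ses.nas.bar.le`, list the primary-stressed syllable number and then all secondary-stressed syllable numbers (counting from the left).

primary 3, secondary 4, 6, 7, 8

Weights: 1 u L, 2 re L, 3 na L, 4 lof H, 5 du L, 6 ses H, 7 nas H, 8 bar H, 9 le L.
Parse right to left (heavy = foot alone; LL = one foot; stranded L unfooted): u (re.ˈna) (ˈlof) du (ˈses) (ˈnas) (ˈbar) le.
Foot heads: 3, 4, 6, 7, 8.
Primary stress on the leftmost head = syllable 3.
Secondary stress on 4, 6, 7, 8: u.re.ˈna.ˌlof.du.ˌses.ˌnas.ˌbar.le.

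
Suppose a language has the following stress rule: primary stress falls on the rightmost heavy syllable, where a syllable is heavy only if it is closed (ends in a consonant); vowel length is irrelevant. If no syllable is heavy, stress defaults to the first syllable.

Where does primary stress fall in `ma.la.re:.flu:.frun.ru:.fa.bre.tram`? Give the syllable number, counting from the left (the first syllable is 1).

9

Weights: 1 ma L, 2 la L, 3 re: L, 4 flu: L, 5 frun H, 6 ru: L, 7 fa L, 8 bre L, 9 tram H.
Heavy syllables in the domain: 5, 9. The rightmost is syllable 9 (tram).
Primary stress: syllable 9 → ma.la.re:.flu:.frun.ru:.fa.bre.ˈtram.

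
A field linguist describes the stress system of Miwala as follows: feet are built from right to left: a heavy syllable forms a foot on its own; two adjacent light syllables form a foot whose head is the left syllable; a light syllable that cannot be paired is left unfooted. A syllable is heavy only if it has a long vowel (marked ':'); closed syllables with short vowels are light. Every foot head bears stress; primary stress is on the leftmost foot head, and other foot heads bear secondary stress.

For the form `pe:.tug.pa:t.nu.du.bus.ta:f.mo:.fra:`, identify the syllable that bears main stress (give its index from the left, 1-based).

1

Weights: 1 pe: H, 2 tug L, 3 pa:t H, 4 nu L, 5 du L, 6 bus L, 7 ta:f H, 8 mo: H, 9 fra: H.
Parse right to left (heavy = foot alone; LL = one foot; stranded L unfooted): (ˈpe:) tug (ˈpa:t) nu (ˈdu.bus) (ˈta:f) (ˈmo:) (ˈfra:).
Foot heads: 1, 3, 5, 7, 8, 9.
Primary stress on the leftmost head = syllable 1.
Primary stress: syllable 1 → ˈpe:.tug.pa:t.nu.du.bus.ta:f.mo:.fra:.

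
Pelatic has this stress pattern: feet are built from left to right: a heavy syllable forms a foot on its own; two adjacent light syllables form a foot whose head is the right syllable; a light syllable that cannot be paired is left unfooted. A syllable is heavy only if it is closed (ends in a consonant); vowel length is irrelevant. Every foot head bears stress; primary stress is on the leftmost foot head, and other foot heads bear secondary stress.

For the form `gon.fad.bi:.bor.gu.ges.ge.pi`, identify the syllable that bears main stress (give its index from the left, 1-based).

Weights: 1 gon H, 2 fad H, 3 bi: L, 4 bor H, 5 gu L, 6 ges H, 7 ge L, 8 pi L.
Parse left to right (heavy = foot alone; LL = one foot; stranded L unfooted): (ˈgon) (ˈfad) bi: (ˈbor) gu (ˈges) (ge.ˈpi).
Foot heads: 1, 2, 4, 6, 8.
Primary stress on the leftmost head = syllable 1.
Primary stress: syllable 1 → ˈgon.fad.bi:.bor.gu.ges.ge.pi.

1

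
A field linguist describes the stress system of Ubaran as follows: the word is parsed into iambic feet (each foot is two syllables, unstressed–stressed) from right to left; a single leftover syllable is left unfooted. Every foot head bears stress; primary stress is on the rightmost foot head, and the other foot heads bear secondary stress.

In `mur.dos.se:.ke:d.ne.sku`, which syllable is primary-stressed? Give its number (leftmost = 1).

Parse right to left into iambic (σˈσ) feet: (mur.ˈdos) (se:.ˈke:d) (ne.ˈsku).
Foot heads (stressed positions): 2, 4, 6.
End Rule Rightmost: primary stress on the rightmost head = syllable 6.
Primary stress: syllable 6 → mur.dos.se:.ke:d.ne.ˈsku.

6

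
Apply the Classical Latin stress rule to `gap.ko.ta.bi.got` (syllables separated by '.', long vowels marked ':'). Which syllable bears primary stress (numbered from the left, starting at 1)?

Classical Latin: stress the penult if heavy (long vowel or closed), else the antepenult.
Weights: 3 ta L, 4 bi L, 5 got H.
The penult (syllable 4, bi) is light, so stress falls on the antepenult (syllable 3, ta).
Stress on syllable 3: gap.ko.ˈta.bi.got.

3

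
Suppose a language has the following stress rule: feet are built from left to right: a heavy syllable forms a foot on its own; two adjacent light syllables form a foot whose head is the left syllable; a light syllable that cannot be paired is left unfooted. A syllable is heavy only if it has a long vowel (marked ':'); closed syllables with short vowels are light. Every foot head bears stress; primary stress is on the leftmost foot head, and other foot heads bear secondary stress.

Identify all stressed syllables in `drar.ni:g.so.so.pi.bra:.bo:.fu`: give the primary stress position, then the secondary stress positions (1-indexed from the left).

Weights: 1 drar L, 2 ni:g H, 3 so L, 4 so L, 5 pi L, 6 bra: H, 7 bo: H, 8 fu L.
Parse left to right (heavy = foot alone; LL = one foot; stranded L unfooted): drar (ˈni:g) (ˈso.so) pi (ˈbra:) (ˈbo:) fu.
Foot heads: 2, 3, 6, 7.
Primary stress on the leftmost head = syllable 2.
Secondary stress on 3, 6, 7: drar.ˈni:g.ˌso.so.pi.ˌbra:.ˌbo:.fu.

primary 2, secondary 3, 6, 7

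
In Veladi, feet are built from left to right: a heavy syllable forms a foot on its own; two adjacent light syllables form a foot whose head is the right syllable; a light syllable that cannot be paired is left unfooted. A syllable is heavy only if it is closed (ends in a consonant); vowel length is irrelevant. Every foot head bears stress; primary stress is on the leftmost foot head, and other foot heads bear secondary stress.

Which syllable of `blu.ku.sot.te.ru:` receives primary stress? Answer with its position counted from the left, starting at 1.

Weights: 1 blu L, 2 ku L, 3 sot H, 4 te L, 5 ru: L.
Parse left to right (heavy = foot alone; LL = one foot; stranded L unfooted): (blu.ˈku) (ˈsot) (te.ˈru:).
Foot heads: 2, 3, 5.
Primary stress on the leftmost head = syllable 2.
Primary stress: syllable 2 → blu.ˈku.sot.te.ru:.

2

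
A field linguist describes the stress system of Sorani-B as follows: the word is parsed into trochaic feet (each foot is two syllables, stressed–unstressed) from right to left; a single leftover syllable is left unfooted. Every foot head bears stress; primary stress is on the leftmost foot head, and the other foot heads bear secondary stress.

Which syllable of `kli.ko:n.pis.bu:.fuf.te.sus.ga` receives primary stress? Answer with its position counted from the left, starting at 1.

Parse right to left into trochaic (ˈσσ) feet: (ˈkli.ko:n) (ˈpis.bu:) (ˈfuf.te) (ˈsus.ga).
Foot heads (stressed positions): 1, 3, 5, 7.
End Rule Leftmost: primary stress on the leftmost head = syllable 1.
Primary stress: syllable 1 → ˈkli.ko:n.pis.bu:.fuf.te.sus.ga.

1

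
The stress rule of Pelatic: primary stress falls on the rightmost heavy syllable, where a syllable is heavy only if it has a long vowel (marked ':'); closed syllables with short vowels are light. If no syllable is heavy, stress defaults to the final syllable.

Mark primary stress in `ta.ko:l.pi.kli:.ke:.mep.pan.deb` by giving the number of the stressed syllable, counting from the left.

5

Weights: 1 ta L, 2 ko:l H, 3 pi L, 4 kli: H, 5 ke: H, 6 mep L, 7 pan L, 8 deb L.
Heavy syllables in the domain: 2, 4, 5. The rightmost is syllable 5 (ke:).
Primary stress: syllable 5 → ta.ko:l.pi.kli:.ˈke:.mep.pan.deb.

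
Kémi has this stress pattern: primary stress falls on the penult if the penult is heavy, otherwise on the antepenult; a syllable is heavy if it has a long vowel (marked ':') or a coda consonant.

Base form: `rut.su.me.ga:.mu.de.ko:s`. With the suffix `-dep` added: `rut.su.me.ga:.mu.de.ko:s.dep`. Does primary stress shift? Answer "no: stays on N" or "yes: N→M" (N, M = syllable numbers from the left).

Base `rut.su.me.ga:.mu.de.ko:s` (7 syllables):
  Weights: 5 mu L, 6 de L, 7 ko:s H.
  The penult (syllable 6, de) is light, so stress falls on the antepenult (syllable 5, mu).
  → primary stress on syllable 5.
Suffixed `rut.su.me.ga:.mu.de.ko:s.dep` (8 syllables):
  Weights: 6 de L, 7 ko:s H, 8 dep H.
  The penult (syllable 7, ko:s) is heavy, so it takes stress.
  → primary stress on syllable 7.

yes: 5→7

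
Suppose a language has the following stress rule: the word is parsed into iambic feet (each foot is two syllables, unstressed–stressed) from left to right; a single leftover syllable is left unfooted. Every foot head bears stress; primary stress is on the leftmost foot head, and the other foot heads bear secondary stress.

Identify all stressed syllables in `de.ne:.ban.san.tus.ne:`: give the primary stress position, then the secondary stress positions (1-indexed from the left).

Parse left to right into iambic (σˈσ) feet: (de.ˈne:) (ban.ˈsan) (tus.ˈne:).
Foot heads (stressed positions): 2, 4, 6.
End Rule Leftmost: primary stress on the leftmost head = syllable 2.
Secondary stress on 4, 6: de.ˈne:.ban.ˌsan.tus.ˌne:.

primary 2, secondary 4, 6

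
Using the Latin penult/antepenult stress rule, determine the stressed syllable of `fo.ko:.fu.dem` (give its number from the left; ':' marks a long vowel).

2

Classical Latin: stress the penult if heavy (long vowel or closed), else the antepenult.
Weights: 2 ko: H, 3 fu L, 4 dem H.
The penult (syllable 3, fu) is light, so stress falls on the antepenult (syllable 2, ko:).
Stress on syllable 2: fo.ˈko:.fu.dem.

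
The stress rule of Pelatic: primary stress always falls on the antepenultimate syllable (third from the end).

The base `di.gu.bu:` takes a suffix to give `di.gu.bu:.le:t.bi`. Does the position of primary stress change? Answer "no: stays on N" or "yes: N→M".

Base `di.gu.bu:` (3 syllables):
  The word has 3 syllables; the antepenultimate syllable (third from the end) is syllable 1 (di).
  → primary stress on syllable 1.
Suffixed `di.gu.bu:.le:t.bi` (5 syllables):
  The word has 5 syllables; the antepenultimate syllable (third from the end) is syllable 3 (bu:).
  → primary stress on syllable 3.

yes: 1→3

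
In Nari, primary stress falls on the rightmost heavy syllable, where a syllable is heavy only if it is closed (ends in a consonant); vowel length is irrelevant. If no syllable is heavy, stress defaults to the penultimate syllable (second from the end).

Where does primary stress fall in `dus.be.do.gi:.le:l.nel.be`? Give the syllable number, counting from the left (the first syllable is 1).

Weights: 1 dus H, 2 be L, 3 do L, 4 gi: L, 5 le:l H, 6 nel H, 7 be L.
Heavy syllables in the domain: 1, 5, 6. The rightmost is syllable 6 (nel).
Primary stress: syllable 6 → dus.be.do.gi:.le:l.ˈnel.be.

6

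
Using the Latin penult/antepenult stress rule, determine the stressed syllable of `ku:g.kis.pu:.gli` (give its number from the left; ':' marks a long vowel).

Classical Latin: stress the penult if heavy (long vowel or closed), else the antepenult.
Weights: 2 kis H, 3 pu: H, 4 gli L.
The penult (syllable 3, pu:) is heavy, so it takes stress.
Stress on syllable 3: ku:g.kis.ˈpu:.gli.

3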